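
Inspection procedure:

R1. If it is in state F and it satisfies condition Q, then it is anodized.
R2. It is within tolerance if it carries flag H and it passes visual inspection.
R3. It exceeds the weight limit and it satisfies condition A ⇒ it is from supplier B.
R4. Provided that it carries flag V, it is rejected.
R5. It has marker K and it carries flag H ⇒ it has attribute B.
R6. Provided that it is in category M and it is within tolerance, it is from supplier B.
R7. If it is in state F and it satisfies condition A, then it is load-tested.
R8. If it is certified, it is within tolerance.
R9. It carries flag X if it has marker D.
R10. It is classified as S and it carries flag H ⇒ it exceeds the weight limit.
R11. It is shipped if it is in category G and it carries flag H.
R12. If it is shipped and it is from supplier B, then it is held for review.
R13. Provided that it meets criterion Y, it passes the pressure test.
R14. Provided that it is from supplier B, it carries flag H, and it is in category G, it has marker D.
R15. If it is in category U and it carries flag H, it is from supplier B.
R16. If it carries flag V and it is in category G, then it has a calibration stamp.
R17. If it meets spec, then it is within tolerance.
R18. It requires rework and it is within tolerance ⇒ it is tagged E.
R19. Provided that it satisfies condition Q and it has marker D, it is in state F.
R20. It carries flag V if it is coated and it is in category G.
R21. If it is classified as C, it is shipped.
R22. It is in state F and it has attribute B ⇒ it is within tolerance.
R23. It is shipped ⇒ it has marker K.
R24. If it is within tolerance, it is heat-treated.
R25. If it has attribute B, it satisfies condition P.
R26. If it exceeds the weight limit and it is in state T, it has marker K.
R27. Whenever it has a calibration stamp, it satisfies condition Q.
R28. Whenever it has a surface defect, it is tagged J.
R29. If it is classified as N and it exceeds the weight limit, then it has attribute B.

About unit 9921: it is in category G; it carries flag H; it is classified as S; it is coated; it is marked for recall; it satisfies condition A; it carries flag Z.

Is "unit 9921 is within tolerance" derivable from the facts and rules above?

Yes

By R10 (it is classified as S, it carries flag H): it exceeds the weight limit.
By R11 (it is in category G, it carries flag H): it is shipped.
By R20 (it is coated, it is in category G): it carries flag V.
By R23 (it is shipped): it has marker K.
By R3 (it exceeds the weight limit, it satisfies condition A): it is from supplier B.
By R5 (it has marker K, it carries flag H): it has attribute B.
By R14 (it is from supplier B, it carries flag H, it is in category G): it has marker D.
By R16 (it carries flag V, it is in category G): it has a calibration stamp.
By R27 (it has a calibration stamp): it satisfies condition Q.
By R19 (it satisfies condition Q, it has marker D): it is in state F.
By R22 (it is in state F, it has attribute B): it is within tolerance.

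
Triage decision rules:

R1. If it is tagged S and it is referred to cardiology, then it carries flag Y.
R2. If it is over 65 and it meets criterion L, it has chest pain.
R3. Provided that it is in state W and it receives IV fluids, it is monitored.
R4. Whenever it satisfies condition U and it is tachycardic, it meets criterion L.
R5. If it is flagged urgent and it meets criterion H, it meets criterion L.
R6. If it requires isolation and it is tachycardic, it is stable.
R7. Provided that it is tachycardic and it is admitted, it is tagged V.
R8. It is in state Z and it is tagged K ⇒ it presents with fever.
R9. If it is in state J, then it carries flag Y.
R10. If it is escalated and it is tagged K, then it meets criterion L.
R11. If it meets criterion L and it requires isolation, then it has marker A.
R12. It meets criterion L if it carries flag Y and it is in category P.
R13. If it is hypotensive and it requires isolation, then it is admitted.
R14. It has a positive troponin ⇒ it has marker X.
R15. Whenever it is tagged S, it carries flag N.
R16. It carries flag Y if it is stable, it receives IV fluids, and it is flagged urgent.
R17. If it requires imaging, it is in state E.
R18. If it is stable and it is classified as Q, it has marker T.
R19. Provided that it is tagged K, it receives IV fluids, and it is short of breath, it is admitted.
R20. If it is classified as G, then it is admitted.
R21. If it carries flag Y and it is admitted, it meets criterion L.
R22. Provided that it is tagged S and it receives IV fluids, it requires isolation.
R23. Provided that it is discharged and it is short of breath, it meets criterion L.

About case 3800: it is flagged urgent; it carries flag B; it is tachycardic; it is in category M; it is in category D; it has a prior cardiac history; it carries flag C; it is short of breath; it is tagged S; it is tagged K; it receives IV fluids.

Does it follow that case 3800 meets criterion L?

By R19 (it is tagged K, it receives IV fluids, it is short of breath): it is admitted.
By R22 (it is tagged S, it receives IV fluids): it requires isolation.
By R6 (it requires isolation, it is tachycardic): it is stable.
By R16 (it is stable, it receives IV fluids, it is flagged urgent): it carries flag Y.
By R21 (it carries flag Y, it is admitted): it meets criterion L.

Yes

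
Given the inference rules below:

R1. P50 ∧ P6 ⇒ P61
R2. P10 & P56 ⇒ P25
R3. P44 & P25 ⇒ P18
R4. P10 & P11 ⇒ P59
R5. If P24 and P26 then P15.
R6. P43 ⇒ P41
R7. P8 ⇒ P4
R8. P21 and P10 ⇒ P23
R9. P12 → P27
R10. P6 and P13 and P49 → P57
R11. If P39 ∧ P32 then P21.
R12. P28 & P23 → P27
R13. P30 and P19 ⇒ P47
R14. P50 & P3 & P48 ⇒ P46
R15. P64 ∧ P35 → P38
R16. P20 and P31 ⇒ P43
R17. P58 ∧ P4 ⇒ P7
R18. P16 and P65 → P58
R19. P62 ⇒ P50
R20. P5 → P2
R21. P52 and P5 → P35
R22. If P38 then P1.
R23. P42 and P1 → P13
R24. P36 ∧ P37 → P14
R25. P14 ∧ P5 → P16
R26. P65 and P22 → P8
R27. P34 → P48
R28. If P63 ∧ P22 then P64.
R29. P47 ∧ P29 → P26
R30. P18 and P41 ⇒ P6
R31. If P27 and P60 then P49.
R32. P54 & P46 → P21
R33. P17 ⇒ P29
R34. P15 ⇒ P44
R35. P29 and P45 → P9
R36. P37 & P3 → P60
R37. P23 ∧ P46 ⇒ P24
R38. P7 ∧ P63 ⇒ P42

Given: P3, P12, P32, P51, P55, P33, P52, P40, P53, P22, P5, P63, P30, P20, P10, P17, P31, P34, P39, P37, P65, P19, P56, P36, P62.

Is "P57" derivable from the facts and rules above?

Yes

P25  (by R2: P10, P56)
P27  (by R9: P12)
P21  (by R11: P39, P32)
P47  (by R13: P30, P19)
P43  (by R16: P20, P31)
P50  (by R19: P62)
P35  (by R21: P52, P5)
P14  (by R24: P36, P37)
P16  (by R25: P14, P5)
P8  (by R26: P65, P22)
P48  (by R27: P34)
P64  (by R28: P63, P22)
P29  (by R33: P17)
P60  (by R36: P37, P3)
P41  (by R6: P43)
P4  (by R7: P8)
P23  (by R8: P21, P10)
P46  (by R14: P50, P3, P48)
P38  (by R15: P64, P35)
P58  (by R18: P16, P65)
P1  (by R22: P38)
P26  (by R29: P47, P29)
P49  (by R31: P27, P60)
P24  (by R37: P23, P46)
P15  (by R5: P24, P26)
P7  (by R17: P58, P4)
P44  (by R34: P15)
P42  (by R38: P7, P63)
P18  (by R3: P44, P25)
P13  (by R23: P42, P1)
P6  (by R30: P18, P41)
P57  (by R10: P6, P13, P49)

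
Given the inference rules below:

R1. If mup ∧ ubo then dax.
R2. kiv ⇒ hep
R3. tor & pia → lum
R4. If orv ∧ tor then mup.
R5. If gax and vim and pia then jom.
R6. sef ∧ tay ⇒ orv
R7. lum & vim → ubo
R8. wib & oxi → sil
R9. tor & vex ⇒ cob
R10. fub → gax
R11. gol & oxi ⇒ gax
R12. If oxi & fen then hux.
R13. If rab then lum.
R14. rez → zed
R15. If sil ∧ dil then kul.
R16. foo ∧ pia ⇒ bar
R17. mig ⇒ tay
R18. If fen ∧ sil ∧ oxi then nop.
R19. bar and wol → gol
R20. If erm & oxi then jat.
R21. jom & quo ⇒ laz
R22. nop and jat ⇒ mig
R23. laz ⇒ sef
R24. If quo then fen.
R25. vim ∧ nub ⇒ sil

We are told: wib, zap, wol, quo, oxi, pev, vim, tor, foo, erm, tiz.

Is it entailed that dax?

No

Forward chaining from the given facts derives: sil, jat, fen, hux, nop, mig, tay.
The only rule concluding dax is R1, which needs mup; that is never established.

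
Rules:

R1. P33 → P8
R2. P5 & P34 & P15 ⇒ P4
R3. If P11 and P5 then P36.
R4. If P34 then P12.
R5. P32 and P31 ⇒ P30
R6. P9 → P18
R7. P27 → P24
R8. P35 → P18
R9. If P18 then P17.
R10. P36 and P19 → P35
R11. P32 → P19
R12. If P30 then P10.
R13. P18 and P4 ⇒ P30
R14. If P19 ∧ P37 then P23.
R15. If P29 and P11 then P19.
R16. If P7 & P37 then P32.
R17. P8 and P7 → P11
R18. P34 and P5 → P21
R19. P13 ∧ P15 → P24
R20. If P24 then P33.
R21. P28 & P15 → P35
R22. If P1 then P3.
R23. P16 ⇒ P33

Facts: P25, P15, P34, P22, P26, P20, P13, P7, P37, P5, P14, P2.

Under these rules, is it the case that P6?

Forward chaining from the given facts derives: P4, P12, P32, P21, P24, P33, P8, P19, P23, P11, P36, P35, P18, P17, P30, P10.
No rule has P6 as its conclusion, and it is not among the given facts.

No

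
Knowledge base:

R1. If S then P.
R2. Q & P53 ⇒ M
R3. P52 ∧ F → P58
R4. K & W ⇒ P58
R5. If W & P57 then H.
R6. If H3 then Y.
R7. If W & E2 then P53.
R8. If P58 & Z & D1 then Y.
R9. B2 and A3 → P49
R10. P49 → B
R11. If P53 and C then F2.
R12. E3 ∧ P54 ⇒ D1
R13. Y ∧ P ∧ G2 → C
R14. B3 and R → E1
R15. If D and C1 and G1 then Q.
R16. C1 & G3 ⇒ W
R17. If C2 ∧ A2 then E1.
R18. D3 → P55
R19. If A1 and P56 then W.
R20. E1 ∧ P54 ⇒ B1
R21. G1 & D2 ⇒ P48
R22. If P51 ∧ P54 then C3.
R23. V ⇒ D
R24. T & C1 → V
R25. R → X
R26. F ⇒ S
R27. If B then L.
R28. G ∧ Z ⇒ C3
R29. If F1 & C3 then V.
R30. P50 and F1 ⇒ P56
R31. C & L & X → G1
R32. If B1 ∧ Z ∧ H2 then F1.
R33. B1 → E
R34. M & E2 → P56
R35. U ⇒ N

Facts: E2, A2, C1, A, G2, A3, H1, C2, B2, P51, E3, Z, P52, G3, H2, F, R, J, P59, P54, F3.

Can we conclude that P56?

P58  (by R3: P52, F)
P49  (by R9: B2, A3)
B  (by R10: P49)
D1  (by R12: E3, P54)
W  (by R16: C1, G3)
E1  (by R17: C2, A2)
B1  (by R20: E1, P54)
C3  (by R22: P51, P54)
X  (by R25: R)
S  (by R26: F)
L  (by R27: B)
F1  (by R32: B1, Z, H2)
P  (by R1: S)
P53  (by R7: W, E2)
Y  (by R8: P58, Z, D1)
C  (by R13: Y, P, G2)
V  (by R29: F1, C3)
G1  (by R31: C, L, X)
D  (by R23: V)
Q  (by R15: D, C1, G1)
M  (by R2: Q, P53)
P56  (by R34: M, E2)

Yes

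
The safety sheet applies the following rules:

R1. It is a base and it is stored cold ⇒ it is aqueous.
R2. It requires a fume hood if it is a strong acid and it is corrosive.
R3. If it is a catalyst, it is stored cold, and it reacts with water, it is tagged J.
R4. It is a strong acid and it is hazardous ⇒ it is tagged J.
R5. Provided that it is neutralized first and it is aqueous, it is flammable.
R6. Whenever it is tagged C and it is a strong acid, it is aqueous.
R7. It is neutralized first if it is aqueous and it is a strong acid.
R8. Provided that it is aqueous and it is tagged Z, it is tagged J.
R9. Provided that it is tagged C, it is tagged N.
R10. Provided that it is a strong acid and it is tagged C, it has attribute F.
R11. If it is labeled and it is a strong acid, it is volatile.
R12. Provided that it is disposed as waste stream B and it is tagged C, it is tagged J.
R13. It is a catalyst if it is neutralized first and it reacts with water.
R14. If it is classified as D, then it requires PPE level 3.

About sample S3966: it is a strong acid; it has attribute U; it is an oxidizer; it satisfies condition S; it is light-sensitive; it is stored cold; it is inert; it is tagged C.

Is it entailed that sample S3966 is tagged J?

No

Forward chaining from the given facts derives: is aqueous, is neutralized first, is tagged N, has attribute F, is flammable.
Rules concluding "it is tagged J": R3 needs "it is a catalyst"; R4 needs "it is hazardous"; R8 needs "it is tagged Z"; R12 needs "it is disposed as waste stream B" — none of these are established.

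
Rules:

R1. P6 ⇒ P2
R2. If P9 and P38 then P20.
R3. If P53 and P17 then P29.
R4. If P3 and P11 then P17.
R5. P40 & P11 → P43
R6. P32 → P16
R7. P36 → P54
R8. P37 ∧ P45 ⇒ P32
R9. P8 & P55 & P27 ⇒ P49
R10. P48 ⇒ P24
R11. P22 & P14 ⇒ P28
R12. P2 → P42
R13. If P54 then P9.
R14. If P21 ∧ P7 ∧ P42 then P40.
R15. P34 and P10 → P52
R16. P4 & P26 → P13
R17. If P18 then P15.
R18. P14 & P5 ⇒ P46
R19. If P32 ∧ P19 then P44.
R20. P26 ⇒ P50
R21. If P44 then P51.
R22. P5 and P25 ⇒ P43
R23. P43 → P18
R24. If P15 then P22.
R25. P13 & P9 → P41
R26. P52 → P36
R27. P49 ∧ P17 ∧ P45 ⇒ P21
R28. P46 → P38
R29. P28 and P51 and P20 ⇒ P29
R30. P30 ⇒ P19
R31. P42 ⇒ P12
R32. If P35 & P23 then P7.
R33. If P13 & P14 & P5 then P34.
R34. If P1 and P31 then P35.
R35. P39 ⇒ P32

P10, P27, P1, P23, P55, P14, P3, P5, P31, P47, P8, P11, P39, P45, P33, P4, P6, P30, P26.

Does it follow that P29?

P2  (by R1: P6)
P17  (by R4: P3, P11)
P49  (by R9: P8, P55, P27)
P42  (by R12: P2)
P13  (by R16: P4, P26)
P46  (by R18: P14, P5)
P21  (by R27: P49, P17, P45)
P38  (by R28: P46)
P19  (by R30: P30)
P34  (by R33: P13, P14, P5)
P35  (by R34: P1, P31)
P32  (by R35: P39)
P52  (by R15: P34, P10)
P44  (by R19: P32, P19)
P51  (by R21: P44)
P36  (by R26: P52)
P7  (by R32: P35, P23)
P54  (by R7: P36)
P9  (by R13: P54)
P40  (by R14: P21, P7, P42)
P20  (by R2: P9, P38)
P43  (by R5: P40, P11)
P18  (by R23: P43)
P15  (by R17: P18)
P22  (by R24: P15)
P28  (by R11: P22, P14)
P29  (by R29: P28, P51, P20)

Yes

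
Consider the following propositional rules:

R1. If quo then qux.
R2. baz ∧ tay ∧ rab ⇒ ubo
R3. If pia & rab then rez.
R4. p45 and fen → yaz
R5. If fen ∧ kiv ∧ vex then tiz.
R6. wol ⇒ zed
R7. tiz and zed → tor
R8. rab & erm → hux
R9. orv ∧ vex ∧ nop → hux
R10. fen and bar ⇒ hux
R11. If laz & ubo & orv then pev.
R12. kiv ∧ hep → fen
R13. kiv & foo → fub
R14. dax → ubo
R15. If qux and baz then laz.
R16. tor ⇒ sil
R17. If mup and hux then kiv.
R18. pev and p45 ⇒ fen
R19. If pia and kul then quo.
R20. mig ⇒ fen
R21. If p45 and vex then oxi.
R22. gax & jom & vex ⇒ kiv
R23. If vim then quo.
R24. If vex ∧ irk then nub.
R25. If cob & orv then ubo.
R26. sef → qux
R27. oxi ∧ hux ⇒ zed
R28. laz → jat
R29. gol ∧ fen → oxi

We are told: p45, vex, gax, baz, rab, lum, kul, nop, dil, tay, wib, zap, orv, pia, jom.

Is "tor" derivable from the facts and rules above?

ubo  (by R2: baz, tay, rab)
hux  (by R9: orv, vex, nop)
quo  (by R19: pia, kul)
oxi  (by R21: p45, vex)
kiv  (by R22: gax, jom, vex)
zed  (by R27: oxi, hux)
qux  (by R1: quo)
laz  (by R15: qux, baz)
pev  (by R11: laz, ubo, orv)
fen  (by R18: pev, p45)
tiz  (by R5: fen, kiv, vex)
tor  (by R7: tiz, zed)

Yes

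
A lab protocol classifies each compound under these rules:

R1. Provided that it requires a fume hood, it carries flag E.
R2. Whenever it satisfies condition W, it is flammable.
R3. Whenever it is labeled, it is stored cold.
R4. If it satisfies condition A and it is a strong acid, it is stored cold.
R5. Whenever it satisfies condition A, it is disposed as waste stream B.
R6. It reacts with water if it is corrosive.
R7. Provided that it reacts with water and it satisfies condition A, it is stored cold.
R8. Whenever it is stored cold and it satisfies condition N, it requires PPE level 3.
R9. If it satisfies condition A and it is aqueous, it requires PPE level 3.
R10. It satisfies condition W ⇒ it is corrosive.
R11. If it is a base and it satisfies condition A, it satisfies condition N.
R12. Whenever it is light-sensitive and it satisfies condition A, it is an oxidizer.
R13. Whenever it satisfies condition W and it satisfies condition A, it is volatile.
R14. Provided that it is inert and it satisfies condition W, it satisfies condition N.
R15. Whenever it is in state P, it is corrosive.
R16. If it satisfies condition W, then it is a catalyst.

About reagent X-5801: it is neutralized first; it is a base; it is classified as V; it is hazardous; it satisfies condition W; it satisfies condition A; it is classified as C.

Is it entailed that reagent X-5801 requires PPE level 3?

By R10 (it satisfies condition W): it is corrosive.
By R11 (it is a base, it satisfies condition A): it satisfies condition N.
By R6 (it is corrosive): it reacts with water.
By R7 (it reacts with water, it satisfies condition A): it is stored cold.
By R8 (it is stored cold, it satisfies condition N): it requires PPE level 3.

Yes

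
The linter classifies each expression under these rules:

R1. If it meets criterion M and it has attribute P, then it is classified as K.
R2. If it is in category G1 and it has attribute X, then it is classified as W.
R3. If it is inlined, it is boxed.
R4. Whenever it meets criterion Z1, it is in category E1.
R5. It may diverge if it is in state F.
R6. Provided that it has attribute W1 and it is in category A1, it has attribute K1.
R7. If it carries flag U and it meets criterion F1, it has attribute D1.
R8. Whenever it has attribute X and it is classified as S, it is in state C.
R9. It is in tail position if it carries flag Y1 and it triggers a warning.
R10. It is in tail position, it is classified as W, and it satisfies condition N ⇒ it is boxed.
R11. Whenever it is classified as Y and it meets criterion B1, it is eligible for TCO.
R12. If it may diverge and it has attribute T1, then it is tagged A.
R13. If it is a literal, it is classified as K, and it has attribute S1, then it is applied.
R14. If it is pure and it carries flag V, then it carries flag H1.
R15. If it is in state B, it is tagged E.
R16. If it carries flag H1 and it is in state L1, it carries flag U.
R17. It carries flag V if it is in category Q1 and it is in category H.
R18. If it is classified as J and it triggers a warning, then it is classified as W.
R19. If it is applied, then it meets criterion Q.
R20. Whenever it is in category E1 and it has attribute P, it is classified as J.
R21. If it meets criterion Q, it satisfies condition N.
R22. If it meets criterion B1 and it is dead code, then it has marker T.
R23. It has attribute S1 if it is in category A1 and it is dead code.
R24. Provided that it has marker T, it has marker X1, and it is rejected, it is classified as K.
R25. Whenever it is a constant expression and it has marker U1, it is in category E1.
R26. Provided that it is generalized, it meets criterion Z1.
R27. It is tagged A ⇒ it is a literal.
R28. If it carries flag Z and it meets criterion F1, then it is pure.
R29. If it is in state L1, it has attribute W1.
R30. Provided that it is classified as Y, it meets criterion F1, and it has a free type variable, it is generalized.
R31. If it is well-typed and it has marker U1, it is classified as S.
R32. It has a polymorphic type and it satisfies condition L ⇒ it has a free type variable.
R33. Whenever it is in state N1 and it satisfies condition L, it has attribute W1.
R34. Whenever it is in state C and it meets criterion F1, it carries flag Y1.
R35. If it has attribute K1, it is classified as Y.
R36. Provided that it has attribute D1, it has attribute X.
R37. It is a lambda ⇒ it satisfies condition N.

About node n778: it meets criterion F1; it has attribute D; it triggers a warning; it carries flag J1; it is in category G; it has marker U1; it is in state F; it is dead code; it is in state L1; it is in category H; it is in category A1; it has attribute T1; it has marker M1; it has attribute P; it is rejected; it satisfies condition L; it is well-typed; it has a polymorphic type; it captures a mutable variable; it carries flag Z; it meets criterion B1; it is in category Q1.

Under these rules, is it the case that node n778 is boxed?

No

Forward chaining from the given facts derives: may diverge, is tagged A, carries flag V, has marker T, has attribute S1, is a literal, is pure, has attribute W1, is classified as S, has a free type variable, has attribute K1, carries flag H1, carries flag U, is classified as Y, has attribute D1, is eligible for TCO, is generalized, has attribute X, is in state C, meets criterion Z1, carries flag Y1, is in category E1, is in tail position, is classified as J, is classified as W.
Rules concluding "it is boxed": R3 needs "it is inlined"; R10 needs "it satisfies condition N" — none of these are established.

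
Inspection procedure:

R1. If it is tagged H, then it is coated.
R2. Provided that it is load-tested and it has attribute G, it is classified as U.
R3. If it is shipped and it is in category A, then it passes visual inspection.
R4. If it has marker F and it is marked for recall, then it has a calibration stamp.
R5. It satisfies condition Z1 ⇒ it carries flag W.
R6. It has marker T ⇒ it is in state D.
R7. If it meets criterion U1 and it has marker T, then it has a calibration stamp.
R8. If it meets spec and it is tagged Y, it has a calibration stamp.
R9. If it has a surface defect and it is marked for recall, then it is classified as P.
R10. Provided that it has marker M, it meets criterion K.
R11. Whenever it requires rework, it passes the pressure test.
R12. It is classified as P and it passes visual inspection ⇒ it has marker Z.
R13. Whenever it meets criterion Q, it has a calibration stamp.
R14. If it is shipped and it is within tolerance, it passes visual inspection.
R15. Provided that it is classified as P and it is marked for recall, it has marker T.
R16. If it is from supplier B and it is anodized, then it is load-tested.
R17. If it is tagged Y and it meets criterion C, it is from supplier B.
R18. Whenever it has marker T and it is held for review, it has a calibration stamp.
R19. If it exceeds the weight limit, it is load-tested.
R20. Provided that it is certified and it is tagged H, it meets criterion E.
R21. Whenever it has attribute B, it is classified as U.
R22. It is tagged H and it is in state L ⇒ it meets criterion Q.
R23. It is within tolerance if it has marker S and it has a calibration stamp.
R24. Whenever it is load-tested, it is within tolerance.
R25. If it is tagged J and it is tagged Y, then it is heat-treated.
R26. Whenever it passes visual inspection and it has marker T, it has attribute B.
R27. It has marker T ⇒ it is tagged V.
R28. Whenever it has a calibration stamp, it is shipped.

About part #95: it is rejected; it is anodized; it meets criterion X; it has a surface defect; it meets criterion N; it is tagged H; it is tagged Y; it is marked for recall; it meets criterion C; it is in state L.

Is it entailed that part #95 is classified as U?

Yes

By R9 (it has a surface defect, it is marked for recall): it is classified as P.
By R15 (it is classified as P, it is marked for recall): it has marker T.
By R17 (it is tagged Y, it meets criterion C): it is from supplier B.
By R22 (it is tagged H, it is in state L): it meets criterion Q.
By R13 (it meets criterion Q): it has a calibration stamp.
By R16 (it is from supplier B, it is anodized): it is load-tested.
By R24 (it is load-tested): it is within tolerance.
By R28 (it has a calibration stamp): it is shipped.
By R14 (it is shipped, it is within tolerance): it passes visual inspection.
By R26 (it passes visual inspection, it has marker T): it has attribute B.
By R21 (it has attribute B): it is classified as U.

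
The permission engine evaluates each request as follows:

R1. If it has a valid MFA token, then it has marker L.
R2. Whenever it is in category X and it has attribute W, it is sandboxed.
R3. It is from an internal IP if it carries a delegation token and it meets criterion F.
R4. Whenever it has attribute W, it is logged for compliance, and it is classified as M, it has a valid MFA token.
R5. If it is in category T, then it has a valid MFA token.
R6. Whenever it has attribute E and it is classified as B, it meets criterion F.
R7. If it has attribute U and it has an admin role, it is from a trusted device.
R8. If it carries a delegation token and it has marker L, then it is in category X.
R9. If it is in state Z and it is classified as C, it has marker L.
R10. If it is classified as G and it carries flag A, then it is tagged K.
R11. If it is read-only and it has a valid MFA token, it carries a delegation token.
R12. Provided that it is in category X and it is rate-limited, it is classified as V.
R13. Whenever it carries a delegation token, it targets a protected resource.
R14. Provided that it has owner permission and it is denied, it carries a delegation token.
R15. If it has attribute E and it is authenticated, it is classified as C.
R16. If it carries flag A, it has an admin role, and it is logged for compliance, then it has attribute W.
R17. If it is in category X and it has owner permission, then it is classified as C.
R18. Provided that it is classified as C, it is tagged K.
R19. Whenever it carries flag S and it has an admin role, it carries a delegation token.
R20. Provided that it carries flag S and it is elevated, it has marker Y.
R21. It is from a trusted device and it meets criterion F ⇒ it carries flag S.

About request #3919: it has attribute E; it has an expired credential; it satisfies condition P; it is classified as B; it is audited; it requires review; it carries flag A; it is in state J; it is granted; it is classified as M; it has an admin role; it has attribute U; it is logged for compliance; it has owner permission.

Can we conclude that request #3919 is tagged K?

Yes

By R6 (it has attribute E, it is classified as B): it meets criterion F.
By R7 (it has attribute U, it has an admin role): it is from a trusted device.
By R16 (it carries flag A, it has an admin role, it is logged for compliance): it has attribute W.
By R21 (it is from a trusted device, it meets criterion F): it carries flag S.
By R4 (it has attribute W, it is logged for compliance, it is classified as M): it has a valid MFA token.
By R19 (it carries flag S, it has an admin role): it carries a delegation token.
By R1 (it has a valid MFA token): it has marker L.
By R8 (it carries a delegation token, it has marker L): it is in category X.
By R17 (it is in category X, it has owner permission): it is classified as C.
By R18 (it is classified as C): it is tagged K.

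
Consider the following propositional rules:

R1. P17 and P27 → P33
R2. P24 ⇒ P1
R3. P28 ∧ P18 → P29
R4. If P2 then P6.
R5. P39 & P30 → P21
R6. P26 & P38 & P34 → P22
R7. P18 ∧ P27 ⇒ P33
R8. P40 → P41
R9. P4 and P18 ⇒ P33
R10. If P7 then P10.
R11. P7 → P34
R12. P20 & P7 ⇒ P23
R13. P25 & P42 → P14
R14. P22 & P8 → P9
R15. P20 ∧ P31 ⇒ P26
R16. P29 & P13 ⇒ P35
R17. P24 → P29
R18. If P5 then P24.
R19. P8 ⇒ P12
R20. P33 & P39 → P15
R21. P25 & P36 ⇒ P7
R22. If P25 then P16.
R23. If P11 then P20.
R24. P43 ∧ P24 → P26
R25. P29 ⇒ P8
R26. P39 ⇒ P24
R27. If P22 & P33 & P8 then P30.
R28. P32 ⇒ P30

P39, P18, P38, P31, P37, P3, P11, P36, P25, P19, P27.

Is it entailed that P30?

P33  (by R7: P18, P27)
P7  (by R21: P25, P36)
P20  (by R23: P11)
P24  (by R26: P39)
P34  (by R11: P7)
P26  (by R15: P20, P31)
P29  (by R17: P24)
P8  (by R25: P29)
P22  (by R6: P26, P38, P34)
P30  (by R27: P22, P33, P8)

Yes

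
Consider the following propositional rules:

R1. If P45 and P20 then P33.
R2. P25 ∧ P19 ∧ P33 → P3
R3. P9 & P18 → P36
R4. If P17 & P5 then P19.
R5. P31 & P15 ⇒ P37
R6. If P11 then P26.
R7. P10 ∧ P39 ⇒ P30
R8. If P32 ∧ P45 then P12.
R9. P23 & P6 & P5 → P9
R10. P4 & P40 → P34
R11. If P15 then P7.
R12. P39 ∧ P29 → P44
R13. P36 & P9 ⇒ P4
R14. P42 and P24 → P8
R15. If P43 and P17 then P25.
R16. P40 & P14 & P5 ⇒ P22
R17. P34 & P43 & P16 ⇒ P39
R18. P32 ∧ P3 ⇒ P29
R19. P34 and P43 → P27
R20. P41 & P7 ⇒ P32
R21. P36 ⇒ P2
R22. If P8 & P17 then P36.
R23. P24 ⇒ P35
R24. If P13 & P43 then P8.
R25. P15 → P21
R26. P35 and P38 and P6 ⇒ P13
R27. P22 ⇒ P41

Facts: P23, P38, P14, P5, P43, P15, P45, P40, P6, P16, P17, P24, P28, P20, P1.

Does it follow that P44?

Yes

P33  (by R1: P45, P20)
P19  (by R4: P17, P5)
P9  (by R9: P23, P6, P5)
P7  (by R11: P15)
P25  (by R15: P43, P17)
P22  (by R16: P40, P14, P5)
P35  (by R23: P24)
P13  (by R26: P35, P38, P6)
P41  (by R27: P22)
P3  (by R2: P25, P19, P33)
P32  (by R20: P41, P7)
P8  (by R24: P13, P43)
P29  (by R18: P32, P3)
P36  (by R22: P8, P17)
P4  (by R13: P36, P9)
P34  (by R10: P4, P40)
P39  (by R17: P34, P43, P16)
P44  (by R12: P39, P29)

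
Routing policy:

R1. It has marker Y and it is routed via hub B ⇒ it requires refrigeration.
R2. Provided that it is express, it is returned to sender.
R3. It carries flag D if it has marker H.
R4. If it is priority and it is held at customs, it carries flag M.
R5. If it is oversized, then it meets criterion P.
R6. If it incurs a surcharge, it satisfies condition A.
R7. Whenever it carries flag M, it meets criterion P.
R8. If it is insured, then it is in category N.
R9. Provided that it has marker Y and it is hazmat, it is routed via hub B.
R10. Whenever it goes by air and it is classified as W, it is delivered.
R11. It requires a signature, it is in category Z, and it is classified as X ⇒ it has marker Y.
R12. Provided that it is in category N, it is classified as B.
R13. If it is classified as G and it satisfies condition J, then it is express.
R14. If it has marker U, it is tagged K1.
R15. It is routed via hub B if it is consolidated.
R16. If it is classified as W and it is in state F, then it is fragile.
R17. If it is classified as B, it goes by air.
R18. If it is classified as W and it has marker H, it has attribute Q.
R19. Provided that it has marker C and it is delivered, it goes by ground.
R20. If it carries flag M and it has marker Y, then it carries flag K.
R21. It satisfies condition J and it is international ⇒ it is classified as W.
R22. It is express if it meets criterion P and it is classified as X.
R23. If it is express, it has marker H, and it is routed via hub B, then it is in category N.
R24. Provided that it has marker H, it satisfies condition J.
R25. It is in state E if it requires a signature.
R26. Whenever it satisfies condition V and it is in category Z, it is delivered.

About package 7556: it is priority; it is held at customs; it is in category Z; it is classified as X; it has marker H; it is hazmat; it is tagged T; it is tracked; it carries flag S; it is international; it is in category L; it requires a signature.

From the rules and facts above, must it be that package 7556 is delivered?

Yes

By R4 (it is priority, it is held at customs): it carries flag M.
By R7 (it carries flag M): it meets criterion P.
By R11 (it requires a signature, it is in category Z, it is classified as X): it has marker Y.
By R22 (it meets criterion P, it is classified as X): it is express.
By R24 (it has marker H): it satisfies condition J.
By R9 (it has marker Y, it is hazmat): it is routed via hub B.
By R21 (it satisfies condition J, it is international): it is classified as W.
By R23 (it is express, it has marker H, it is routed via hub B): it is in category N.
By R12 (it is in category N): it is classified as B.
By R17 (it is classified as B): it goes by air.
By R10 (it goes by air, it is classified as W): it is delivered.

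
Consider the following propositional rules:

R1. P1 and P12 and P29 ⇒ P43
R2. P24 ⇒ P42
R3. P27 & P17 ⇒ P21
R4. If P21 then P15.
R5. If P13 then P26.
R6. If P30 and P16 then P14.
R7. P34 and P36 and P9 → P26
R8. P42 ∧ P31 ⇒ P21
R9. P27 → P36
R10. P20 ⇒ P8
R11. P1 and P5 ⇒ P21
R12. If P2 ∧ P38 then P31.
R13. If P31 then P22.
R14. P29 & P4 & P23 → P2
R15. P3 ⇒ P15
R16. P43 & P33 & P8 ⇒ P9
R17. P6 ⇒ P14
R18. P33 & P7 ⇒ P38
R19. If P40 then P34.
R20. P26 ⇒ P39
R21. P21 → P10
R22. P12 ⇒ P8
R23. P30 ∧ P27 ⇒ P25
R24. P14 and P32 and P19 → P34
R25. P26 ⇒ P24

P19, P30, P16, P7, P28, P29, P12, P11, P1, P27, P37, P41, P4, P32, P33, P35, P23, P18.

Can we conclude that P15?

P43  (by R1: P1, P12, P29)
P14  (by R6: P30, P16)
P36  (by R9: P27)
P2  (by R14: P29, P4, P23)
P38  (by R18: P33, P7)
P8  (by R22: P12)
P34  (by R24: P14, P32, P19)
P31  (by R12: P2, P38)
P9  (by R16: P43, P33, P8)
P26  (by R7: P34, P36, P9)
P24  (by R25: P26)
P42  (by R2: P24)
P21  (by R8: P42, P31)
P15  (by R4: P21)

Yes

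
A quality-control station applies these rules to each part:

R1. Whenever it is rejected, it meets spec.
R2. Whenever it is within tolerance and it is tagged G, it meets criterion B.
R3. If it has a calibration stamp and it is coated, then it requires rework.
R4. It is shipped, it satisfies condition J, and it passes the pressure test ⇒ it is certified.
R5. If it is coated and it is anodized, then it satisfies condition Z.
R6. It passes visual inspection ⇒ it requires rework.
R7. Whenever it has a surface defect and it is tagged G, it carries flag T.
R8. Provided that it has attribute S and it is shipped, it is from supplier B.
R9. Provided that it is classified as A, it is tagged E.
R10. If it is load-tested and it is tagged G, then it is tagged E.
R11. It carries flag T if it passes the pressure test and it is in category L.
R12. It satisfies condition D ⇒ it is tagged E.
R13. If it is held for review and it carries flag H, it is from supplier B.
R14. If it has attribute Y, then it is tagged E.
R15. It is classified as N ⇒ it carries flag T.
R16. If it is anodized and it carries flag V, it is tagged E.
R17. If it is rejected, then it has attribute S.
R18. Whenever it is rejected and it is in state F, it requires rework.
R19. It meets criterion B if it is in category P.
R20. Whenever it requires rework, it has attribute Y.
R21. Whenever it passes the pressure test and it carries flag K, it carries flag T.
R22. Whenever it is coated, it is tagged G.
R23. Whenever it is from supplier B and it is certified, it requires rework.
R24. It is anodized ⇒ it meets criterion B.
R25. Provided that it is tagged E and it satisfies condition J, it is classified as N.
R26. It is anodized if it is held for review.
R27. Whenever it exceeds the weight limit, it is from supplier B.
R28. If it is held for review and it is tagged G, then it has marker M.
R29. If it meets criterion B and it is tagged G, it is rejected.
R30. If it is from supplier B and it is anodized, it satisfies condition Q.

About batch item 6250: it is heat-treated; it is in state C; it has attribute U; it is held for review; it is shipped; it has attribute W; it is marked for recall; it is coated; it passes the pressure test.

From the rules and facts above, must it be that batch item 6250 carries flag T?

No

Forward chaining from the given facts derives: is tagged G, is anodized, has marker M, satisfies condition Z, meets criterion B, is rejected, meets spec, has attribute S, is from supplier B, satisfies condition Q.
Rules concluding "it carries flag T": R7 needs "it has a surface defect"; R11 needs "it is in category L"; R15 needs "it is classified as N"; R21 needs "it carries flag K" — none of these are established.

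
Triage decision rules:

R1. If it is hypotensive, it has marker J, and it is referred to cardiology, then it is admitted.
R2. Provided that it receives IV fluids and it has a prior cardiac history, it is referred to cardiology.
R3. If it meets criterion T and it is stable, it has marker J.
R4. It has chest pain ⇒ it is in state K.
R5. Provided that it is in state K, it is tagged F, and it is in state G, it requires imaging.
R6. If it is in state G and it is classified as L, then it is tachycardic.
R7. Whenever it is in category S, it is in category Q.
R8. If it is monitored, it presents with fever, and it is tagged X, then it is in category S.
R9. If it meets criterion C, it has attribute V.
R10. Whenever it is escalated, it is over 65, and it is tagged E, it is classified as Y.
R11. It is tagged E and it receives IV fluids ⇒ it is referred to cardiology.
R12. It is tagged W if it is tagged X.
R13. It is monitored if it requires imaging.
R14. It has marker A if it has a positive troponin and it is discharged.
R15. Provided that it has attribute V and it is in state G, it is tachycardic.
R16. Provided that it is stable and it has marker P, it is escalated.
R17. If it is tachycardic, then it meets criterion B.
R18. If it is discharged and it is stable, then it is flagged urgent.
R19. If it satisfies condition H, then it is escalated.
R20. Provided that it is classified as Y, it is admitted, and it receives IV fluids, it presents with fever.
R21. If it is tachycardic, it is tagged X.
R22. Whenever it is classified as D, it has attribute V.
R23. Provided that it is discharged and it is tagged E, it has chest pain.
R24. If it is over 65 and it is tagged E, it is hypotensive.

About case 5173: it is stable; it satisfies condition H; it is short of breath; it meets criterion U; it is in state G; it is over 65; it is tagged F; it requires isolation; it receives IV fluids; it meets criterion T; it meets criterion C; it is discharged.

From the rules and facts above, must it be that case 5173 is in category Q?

No

Forward chaining from the given facts derives: has marker J, has attribute V, is tachycardic, meets criterion B, is flagged urgent, is escalated, is tagged X, is tagged W.
The only rule concluding "it is in category Q" is R7, which needs "it is in category S"; that is never established.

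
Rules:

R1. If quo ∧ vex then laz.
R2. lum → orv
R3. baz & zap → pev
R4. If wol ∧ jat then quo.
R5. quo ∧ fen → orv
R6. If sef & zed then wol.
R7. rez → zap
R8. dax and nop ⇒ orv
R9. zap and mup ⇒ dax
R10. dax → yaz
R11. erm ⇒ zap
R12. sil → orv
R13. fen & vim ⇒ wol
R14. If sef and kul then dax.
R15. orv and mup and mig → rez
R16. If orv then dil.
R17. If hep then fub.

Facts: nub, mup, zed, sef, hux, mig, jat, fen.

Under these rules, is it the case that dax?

wol  (by R6: sef, zed)
quo  (by R4: wol, jat)
orv  (by R5: quo, fen)
rez  (by R15: orv, mup, mig)
zap  (by R7: rez)
dax  (by R9: zap, mup)

Yes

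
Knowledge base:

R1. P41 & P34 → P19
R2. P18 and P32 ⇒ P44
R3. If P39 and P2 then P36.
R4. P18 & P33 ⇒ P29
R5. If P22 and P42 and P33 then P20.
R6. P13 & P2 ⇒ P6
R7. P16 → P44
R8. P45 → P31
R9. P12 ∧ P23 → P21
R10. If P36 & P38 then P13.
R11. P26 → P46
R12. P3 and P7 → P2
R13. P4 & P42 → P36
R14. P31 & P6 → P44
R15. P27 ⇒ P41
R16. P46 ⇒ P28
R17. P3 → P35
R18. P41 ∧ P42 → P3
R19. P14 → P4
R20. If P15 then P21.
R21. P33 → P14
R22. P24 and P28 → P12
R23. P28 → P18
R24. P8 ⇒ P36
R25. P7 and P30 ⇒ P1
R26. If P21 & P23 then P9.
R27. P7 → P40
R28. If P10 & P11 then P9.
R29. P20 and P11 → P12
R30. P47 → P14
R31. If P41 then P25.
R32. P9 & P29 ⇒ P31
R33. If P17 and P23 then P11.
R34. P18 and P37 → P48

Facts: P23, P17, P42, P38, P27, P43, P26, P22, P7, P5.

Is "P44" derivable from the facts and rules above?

Forward chaining from the given facts derives: P46, P41, P28, P3, P18, P40, P25, P11, P2, P35.
Rules concluding P44: R2 needs P32; R7 needs P16; R14 needs P31 — none of these are established.

No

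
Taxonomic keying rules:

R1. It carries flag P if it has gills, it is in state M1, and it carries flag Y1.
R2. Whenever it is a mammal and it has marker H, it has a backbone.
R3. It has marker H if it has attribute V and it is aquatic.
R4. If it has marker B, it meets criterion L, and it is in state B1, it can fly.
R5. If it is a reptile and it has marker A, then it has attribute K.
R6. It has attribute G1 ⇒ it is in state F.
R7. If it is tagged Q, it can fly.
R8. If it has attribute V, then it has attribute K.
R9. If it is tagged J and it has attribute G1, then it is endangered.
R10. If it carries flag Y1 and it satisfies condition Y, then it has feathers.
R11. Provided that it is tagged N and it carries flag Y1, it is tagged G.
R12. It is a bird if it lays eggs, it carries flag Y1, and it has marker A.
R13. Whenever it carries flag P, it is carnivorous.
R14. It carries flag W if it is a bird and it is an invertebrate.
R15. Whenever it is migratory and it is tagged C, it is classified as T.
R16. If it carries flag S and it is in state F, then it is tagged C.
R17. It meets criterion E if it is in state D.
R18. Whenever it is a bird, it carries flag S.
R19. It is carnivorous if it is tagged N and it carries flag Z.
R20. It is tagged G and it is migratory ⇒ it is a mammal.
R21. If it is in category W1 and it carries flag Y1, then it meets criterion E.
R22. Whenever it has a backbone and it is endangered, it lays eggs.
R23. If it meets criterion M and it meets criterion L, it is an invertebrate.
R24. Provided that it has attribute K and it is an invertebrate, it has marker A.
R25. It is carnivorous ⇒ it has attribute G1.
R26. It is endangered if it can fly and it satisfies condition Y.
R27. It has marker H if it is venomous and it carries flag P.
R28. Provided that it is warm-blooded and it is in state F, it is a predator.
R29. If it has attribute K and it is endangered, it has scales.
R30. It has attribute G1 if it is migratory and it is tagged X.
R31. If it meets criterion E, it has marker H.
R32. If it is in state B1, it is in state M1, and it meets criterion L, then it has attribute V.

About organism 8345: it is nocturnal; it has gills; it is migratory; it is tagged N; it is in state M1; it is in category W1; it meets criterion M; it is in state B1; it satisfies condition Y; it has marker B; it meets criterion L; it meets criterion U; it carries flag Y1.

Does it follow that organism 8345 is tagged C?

Yes

By R1 (it has gills, it is in state M1, it carries flag Y1): it carries flag P.
By R4 (it has marker B, it meets criterion L, it is in state B1): it can fly.
By R11 (it is tagged N, it carries flag Y1): it is tagged G.
By R13 (it carries flag P): it is carnivorous.
By R20 (it is tagged G, it is migratory): it is a mammal.
By R21 (it is in category W1, it carries flag Y1): it meets criterion E.
By R23 (it meets criterion M, it meets criterion L): it is an invertebrate.
By R25 (it is carnivorous): it has attribute G1.
By R26 (it can fly, it satisfies condition Y): it is endangered.
By R31 (it meets criterion E): it has marker H.
By R32 (it is in state B1, it is in state M1, it meets criterion L): it has attribute V.
By R2 (it is a mammal, it has marker H): it has a backbone.
By R6 (it has attribute G1): it is in state F.
By R8 (it has attribute V): it has attribute K.
By R22 (it has a backbone, it is endangered): it lays eggs.
By R24 (it has attribute K, it is an invertebrate): it has marker A.
By R12 (it lays eggs, it carries flag Y1, it has marker A): it is a bird.
By R18 (it is a bird): it carries flag S.
By R16 (it carries flag S, it is in state F): it is tagged C.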